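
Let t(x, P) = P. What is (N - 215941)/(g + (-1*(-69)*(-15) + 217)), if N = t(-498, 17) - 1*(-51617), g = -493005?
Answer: 14937/44893 ≈ 0.33272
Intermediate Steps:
N = 51634 (N = 17 - 1*(-51617) = 17 + 51617 = 51634)
(N - 215941)/(g + (-1*(-69)*(-15) + 217)) = (51634 - 215941)/(-493005 + (-1*(-69)*(-15) + 217)) = -164307/(-493005 + (69*(-15) + 217)) = -164307/(-493005 + (-1035 + 217)) = -164307/(-493005 - 818) = -164307/(-493823) = -164307*(-1/493823) = 14937/44893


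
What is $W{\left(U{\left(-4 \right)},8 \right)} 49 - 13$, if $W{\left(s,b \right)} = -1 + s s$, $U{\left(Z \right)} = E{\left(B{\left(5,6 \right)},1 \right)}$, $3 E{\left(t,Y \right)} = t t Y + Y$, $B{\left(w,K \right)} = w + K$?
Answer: $\frac{728758}{9} \approx 80973.0$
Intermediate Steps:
$B{\left(w,K \right)} = K + w$
$E{\left(t,Y \right)} = \frac{Y}{3} + \frac{Y t^{2}}{3}$ ($E{\left(t,Y \right)} = \frac{t t Y + Y}{3} = \frac{t^{2} Y + Y}{3} = \frac{Y t^{2} + Y}{3} = \frac{Y + Y t^{2}}{3} = \frac{Y}{3} + \frac{Y t^{2}}{3}$)
$U{\left(Z \right)} = \frac{122}{3}$ ($U{\left(Z \right)} = \frac{1}{3} \cdot 1 \left(1 + \left(6 + 5\right)^{2}\right) = \frac{1}{3} \cdot 1 \left(1 + 11^{2}\right) = \frac{1}{3} \cdot 1 \left(1 + 121\right) = \frac{1}{3} \cdot 1 \cdot 122 = \frac{122}{3}$)
$W{\left(s,b \right)} = -1 + s^{2}$
$W{\left(U{\left(-4 \right)},8 \right)} 49 - 13 = \left(-1 + \left(\frac{122}{3}\right)^{2}\right) 49 - 13 = \left(-1 + \frac{14884}{9}\right) 49 - 13 = \frac{14875}{9} \cdot 49 - 13 = \frac{728875}{9} - 13 = \frac{728758}{9}$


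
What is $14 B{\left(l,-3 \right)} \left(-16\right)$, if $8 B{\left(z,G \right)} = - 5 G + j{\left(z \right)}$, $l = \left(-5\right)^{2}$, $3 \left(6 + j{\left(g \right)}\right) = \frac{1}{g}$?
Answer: $- \frac{18928}{75} \approx -252.37$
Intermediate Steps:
$j{\left(g \right)} = -6 + \frac{1}{3 g}$
$l = 25$
$B{\left(z,G \right)} = - \frac{3}{4} - \frac{5 G}{8} + \frac{1}{24 z}$ ($B{\left(z,G \right)} = \frac{- 5 G - \left(6 - \frac{1}{3 z}\right)}{8} = \frac{-6 - 5 G + \frac{1}{3 z}}{8} = - \frac{3}{4} - \frac{5 G}{8} + \frac{1}{24 z}$)
$14 B{\left(l,-3 \right)} \left(-16\right) = 14 \frac{1 - 450 - \left(-45\right) 25}{24 \cdot 25} \left(-16\right) = 14 \cdot \frac{1}{24} \cdot \frac{1}{25} \left(1 - 450 + 1125\right) \left(-16\right) = 14 \cdot \frac{1}{24} \cdot \frac{1}{25} \cdot 676 \left(-16\right) = 14 \cdot \frac{169}{150} \left(-16\right) = \frac{1183}{75} \left(-16\right) = - \frac{18928}{75}$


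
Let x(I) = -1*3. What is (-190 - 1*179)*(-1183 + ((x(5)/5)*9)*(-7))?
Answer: 2112894/5 ≈ 4.2258e+5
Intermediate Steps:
x(I) = -3
(-190 - 1*179)*(-1183 + ((x(5)/5)*9)*(-7)) = (-190 - 1*179)*(-1183 + (-3/5*9)*(-7)) = (-190 - 179)*(-1183 + (-3*⅕*9)*(-7)) = -369*(-1183 - ⅗*9*(-7)) = -369*(-1183 - 27/5*(-7)) = -369*(-1183 + 189/5) = -369*(-5726/5) = 2112894/5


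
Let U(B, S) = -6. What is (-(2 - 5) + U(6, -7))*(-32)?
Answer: 96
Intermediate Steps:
(-(2 - 5) + U(6, -7))*(-32) = (-(2 - 5) - 6)*(-32) = (-1*(-3) - 6)*(-32) = (3 - 6)*(-32) = -3*(-32) = 96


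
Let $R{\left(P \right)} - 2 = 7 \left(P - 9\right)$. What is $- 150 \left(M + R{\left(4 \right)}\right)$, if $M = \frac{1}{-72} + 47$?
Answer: $- \frac{25175}{12} \approx -2097.9$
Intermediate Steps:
$M = \frac{3383}{72}$ ($M = - \frac{1}{72} + 47 = \frac{3383}{72} \approx 46.986$)
$R{\left(P \right)} = -61 + 7 P$ ($R{\left(P \right)} = 2 + 7 \left(P - 9\right) = 2 + 7 \left(-9 + P\right) = 2 + \left(-63 + 7 P\right) = -61 + 7 P$)
$- 150 \left(M + R{\left(4 \right)}\right) = - 150 \left(\frac{3383}{72} + \left(-61 + 7 \cdot 4\right)\right) = - 150 \left(\frac{3383}{72} + \left(-61 + 28\right)\right) = - 150 \left(\frac{3383}{72} - 33\right) = \left(-150\right) \frac{1007}{72} = - \frac{25175}{12}$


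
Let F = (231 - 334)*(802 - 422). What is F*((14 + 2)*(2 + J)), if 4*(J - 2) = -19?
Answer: 469680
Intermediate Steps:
J = -11/4 (J = 2 + (¼)*(-19) = 2 - 19/4 = -11/4 ≈ -2.7500)
F = -39140 (F = -103*380 = -39140)
F*((14 + 2)*(2 + J)) = -39140*(14 + 2)*(2 - 11/4) = -626240*(-3)/4 = -39140*(-12) = 469680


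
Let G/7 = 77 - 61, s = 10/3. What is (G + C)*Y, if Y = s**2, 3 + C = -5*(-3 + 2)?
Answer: 3800/3 ≈ 1266.7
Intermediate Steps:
s = 10/3 (s = 10*(1/3) = 10/3 ≈ 3.3333)
C = 2 (C = -3 - 5*(-3 + 2) = -3 - 5*(-1) = -3 + 5 = 2)
Y = 100/9 (Y = (10/3)**2 = 100/9 ≈ 11.111)
G = 112 (G = 7*(77 - 61) = 7*16 = 112)
(G + C)*Y = (112 + 2)*(100/9) = 114*(100/9) = 3800/3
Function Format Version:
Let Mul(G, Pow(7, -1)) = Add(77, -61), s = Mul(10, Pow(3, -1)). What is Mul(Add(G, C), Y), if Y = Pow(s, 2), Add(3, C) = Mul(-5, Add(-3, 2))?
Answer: Rational(3800, 3) ≈ 1266.7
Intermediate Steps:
s = Rational(10, 3) (s = Mul(10, Rational(1, 3)) = Rational(10, 3) ≈ 3.3333)
C = 2 (C = Add(-3, Mul(-5, Add(-3, 2))) = Add(-3, Mul(-5, -1)) = Add(-3, 5) = 2)
Y = Rational(100, 9) (Y = Pow(Rational(10, 3), 2) = Rational(100, 9) ≈ 11.111)
G = 112 (G = Mul(7, Add(77, -61)) = Mul(7, 16) = 112)
Mul(Add(G, C), Y) = Mul(Add(112, 2), Rational(100, 9)) = Mul(114, Rational(100, 9)) = Rational(3800, 3)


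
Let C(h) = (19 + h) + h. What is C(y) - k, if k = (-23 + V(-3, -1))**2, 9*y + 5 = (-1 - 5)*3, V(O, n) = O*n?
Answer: -3475/9 ≈ -386.11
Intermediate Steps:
y = -23/9 (y = -5/9 + ((-1 - 5)*3)/9 = -5/9 + (-6*3)/9 = -5/9 + (1/9)*(-18) = -5/9 - 2 = -23/9 ≈ -2.5556)
k = 400 (k = (-23 - 3*(-1))**2 = (-23 + 3)**2 = (-20)**2 = 400)
C(h) = 19 + 2*h
C(y) - k = (19 + 2*(-23/9)) - 1*400 = (19 - 46/9) - 400 = 125/9 - 400 = -3475/9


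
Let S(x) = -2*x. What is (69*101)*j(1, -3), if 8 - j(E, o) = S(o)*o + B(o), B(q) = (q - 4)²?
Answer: -160287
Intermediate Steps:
B(q) = (-4 + q)²
j(E, o) = 8 - (-4 + o)² + 2*o² (j(E, o) = 8 - ((-2*o)*o + (-4 + o)²) = 8 - (-2*o² + (-4 + o)²) = 8 - ((-4 + o)² - 2*o²) = 8 + (-(-4 + o)² + 2*o²) = 8 - (-4 + o)² + 2*o²)
(69*101)*j(1, -3) = (69*101)*(-8 + (-3)² + 8*(-3)) = 6969*(-8 + 9 - 24) = 6969*(-23) = -160287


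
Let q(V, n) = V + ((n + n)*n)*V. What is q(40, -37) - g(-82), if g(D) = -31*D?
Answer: 107018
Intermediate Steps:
q(V, n) = V + 2*V*n² (q(V, n) = V + ((2*n)*n)*V = V + (2*n²)*V = V + 2*V*n²)
q(40, -37) - g(-82) = 40*(1 + 2*(-37)²) - (-31)*(-82) = 40*(1 + 2*1369) - 1*2542 = 40*(1 + 2738) - 2542 = 40*2739 - 2542 = 109560 - 2542 = 107018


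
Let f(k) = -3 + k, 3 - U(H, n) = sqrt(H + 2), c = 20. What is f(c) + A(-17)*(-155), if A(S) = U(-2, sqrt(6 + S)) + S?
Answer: 2187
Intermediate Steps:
U(H, n) = 3 - sqrt(2 + H) (U(H, n) = 3 - sqrt(H + 2) = 3 - sqrt(2 + H))
A(S) = 3 + S (A(S) = (3 - sqrt(2 - 2)) + S = (3 - sqrt(0)) + S = (3 - 1*0) + S = (3 + 0) + S = 3 + S)
f(c) + A(-17)*(-155) = (-3 + 20) + (3 - 17)*(-155) = 17 - 14*(-155) = 17 + 2170 = 2187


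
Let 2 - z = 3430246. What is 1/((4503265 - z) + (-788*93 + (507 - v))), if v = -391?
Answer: 1/7861123 ≈ 1.2721e-7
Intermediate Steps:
z = -3430244 (z = 2 - 1*3430246 = 2 - 3430246 = -3430244)
1/((4503265 - z) + (-788*93 + (507 - v))) = 1/((4503265 - 1*(-3430244)) + (-788*93 + (507 - 1*(-391)))) = 1/((4503265 + 3430244) + (-73284 + (507 + 391))) = 1/(7933509 + (-73284 + 898)) = 1/(7933509 - 72386) = 1/7861123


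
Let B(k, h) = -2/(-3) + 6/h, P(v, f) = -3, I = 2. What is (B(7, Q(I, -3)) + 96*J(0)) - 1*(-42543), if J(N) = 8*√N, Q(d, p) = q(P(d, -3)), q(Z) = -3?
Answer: 127625/3 ≈ 42542.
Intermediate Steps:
Q(d, p) = -3
B(k, h) = ⅔ + 6/h (B(k, h) = -2*(-⅓) + 6/h = ⅔ + 6/h)
(B(7, Q(I, -3)) + 96*J(0)) - 1*(-42543) = ((⅔ + 6/(-3)) + 96*(8*√0)) - 1*(-42543) = ((⅔ + 6*(-⅓)) + 96*(8*0)) + 42543 = ((⅔ - 2) + 96*0) + 42543 = (-4/3 + 0) + 42543 = -4/3 + 42543 = 127625/3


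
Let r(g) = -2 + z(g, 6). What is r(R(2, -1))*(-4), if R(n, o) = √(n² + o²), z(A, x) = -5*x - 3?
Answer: 140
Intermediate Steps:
z(A, x) = -3 - 5*x
r(g) = -35 (r(g) = -2 + (-3 - 5*6) = -2 + (-3 - 30) = -2 - 33 = -35)
r(R(2, -1))*(-4) = -35*(-4) = 140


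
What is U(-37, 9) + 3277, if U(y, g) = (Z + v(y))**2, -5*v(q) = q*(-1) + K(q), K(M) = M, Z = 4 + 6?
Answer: 3377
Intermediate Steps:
Z = 10
v(q) = 0 (v(q) = -(q*(-1) + q)/5 = -(-q + q)/5 = -1/5*0 = 0)
U(y, g) = 100 (U(y, g) = (10 + 0)**2 = 10**2 = 100)
U(-37, 9) + 3277 = 100 + 3277 = 3377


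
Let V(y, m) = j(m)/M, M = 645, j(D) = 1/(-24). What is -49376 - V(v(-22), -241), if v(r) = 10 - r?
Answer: -764340479/15480 ≈ -49376.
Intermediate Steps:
j(D) = -1/24
V(y, m) = -1/15480 (V(y, m) = -1/24/645 = -1/24*1/645 = -1/15480)
-49376 - V(v(-22), -241) = -49376 - 1*(-1/15480) = -49376 + 1/15480 = -764340479/15480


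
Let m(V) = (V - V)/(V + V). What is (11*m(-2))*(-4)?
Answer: 0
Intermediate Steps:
m(V) = 0 (m(V) = 0/((2*V)) = 0*(1/(2*V)) = 0)
(11*m(-2))*(-4) = (11*0)*(-4) = 0*(-4) = 0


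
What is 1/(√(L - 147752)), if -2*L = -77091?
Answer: -I*√436826/218413 ≈ -0.003026*I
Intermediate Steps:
L = 77091/2 (L = -½*(-77091) = 77091/2 ≈ 38546.)
1/(√(L - 147752)) = 1/(√(77091/2 - 147752)) = 1/(√(-218413/2)) = 1/(I*√436826/2) = -I*√436826/218413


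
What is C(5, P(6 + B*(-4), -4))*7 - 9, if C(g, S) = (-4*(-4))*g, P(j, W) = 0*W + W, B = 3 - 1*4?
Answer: 551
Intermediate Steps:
B = -1 (B = 3 - 4 = -1)
P(j, W) = W (P(j, W) = 0 + W = W)
C(g, S) = 16*g
C(5, P(6 + B*(-4), -4))*7 - 9 = (16*5)*7 - 9 = 80*7 - 9 = 560 - 9 = 551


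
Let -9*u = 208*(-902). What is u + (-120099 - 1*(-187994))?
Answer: 798671/9 ≈ 88741.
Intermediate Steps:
u = 187616/9 (u = -208*(-902)/9 = -⅑*(-187616) = 187616/9 ≈ 20846.)
u + (-120099 - 1*(-187994)) = 187616/9 + (-120099 - 1*(-187994)) = 187616/9 + (-120099 + 187994) = 187616/9 + 67895 = 798671/9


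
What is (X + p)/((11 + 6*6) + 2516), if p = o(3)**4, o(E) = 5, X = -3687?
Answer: -3062/2563 ≈ -1.1947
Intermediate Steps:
p = 625 (p = 5**4 = 625)
(X + p)/((11 + 6*6) + 2516) = (-3687 + 625)/((11 + 6*6) + 2516) = -3062/((11 + 36) + 2516) = -3062/(47 + 2516) = -3062/2563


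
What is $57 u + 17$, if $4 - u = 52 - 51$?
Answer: $188$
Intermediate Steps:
$u = 3$ ($u = 4 - \left(52 - 51\right) = 4 - 1 = 3$)
$57 u + 17 = 57 \cdot 3 + 17 = 171 + 17 = 188$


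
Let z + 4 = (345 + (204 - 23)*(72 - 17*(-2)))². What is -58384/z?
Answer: -58384/381459957 ≈ -0.00015305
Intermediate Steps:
z = 381459957 (z = -4 + (345 + (204 - 23)*(72 - 17*(-2)))² = -4 + (345 + 181*(72 + 34))² = -4 + (345 + 181*106)² = -4 + (345 + 19186)² = -4 + 19531² = -4 + 381459961 = 381459957)
-58384/z = -58384/381459957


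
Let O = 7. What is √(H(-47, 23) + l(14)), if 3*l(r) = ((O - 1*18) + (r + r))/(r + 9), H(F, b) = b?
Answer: 2*√27669/69 ≈ 4.8214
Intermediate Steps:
l(r) = (-11 + 2*r)/(3*(9 + r)) (l(r) = (((7 - 1*18) + (r + r))/(r + 9))/3 = (((7 - 18) + 2*r)/(9 + r))/3 = ((-11 + 2*r)/(9 + r))/3 = (-11 + 2*r)/(3*(9 + r)))
√(H(-47, 23) + l(14)) = √(23 + (-11 + 2*14)/(3*(9 + 14))) = √(23 + (⅓)*(-11 + 28)/23) = √(23 + (⅓)*(1/23)*17) = √(23 + 17/69) = √(1604/69) = 2*√27669/69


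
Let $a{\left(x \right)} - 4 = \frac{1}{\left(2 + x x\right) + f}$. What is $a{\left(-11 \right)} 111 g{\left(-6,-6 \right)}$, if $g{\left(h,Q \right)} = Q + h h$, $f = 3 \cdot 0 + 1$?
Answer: $\frac{827505}{62} \approx 13347.0$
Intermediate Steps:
$f = 1$ ($f = 0 + 1 = 1$)
$g{\left(h,Q \right)} = Q + h^{2}$
$a{\left(x \right)} = 4 + \frac{1}{3 + x^{2}}$ ($a{\left(x \right)} = 4 + \frac{1}{\left(2 + x x\right) + 1} = 4 + \frac{1}{\left(2 + x^{2}\right) + 1} = 4 + \frac{1}{3 + x^{2}}$)
$a{\left(-11 \right)} 111 g{\left(-6,-6 \right)} = \frac{13 + 4 \left(-11\right)^{2}}{3 + \left(-11\right)^{2}} \cdot 111 \left(-6 + \left(-6\right)^{2}\right) = \frac{13 + 4 \cdot 121}{3 + 121} \cdot 111 \left(-6 + 36\right) = \frac{13 + 484}{124} \cdot 111 \cdot 30 = \frac{1}{124} \cdot 497 \cdot 111 \cdot 30 = \frac{497}{124} \cdot 111 \cdot 30 = \frac{55167}{124} \cdot 30 = \frac{827505}{62}$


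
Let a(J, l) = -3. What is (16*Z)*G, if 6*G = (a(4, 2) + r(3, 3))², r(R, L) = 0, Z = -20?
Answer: -480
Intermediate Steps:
G = 3/2 (G = (-3 + 0)²/6 = (⅙)*(-3)² = (⅙)*9 = 3/2 ≈ 1.5000)
(16*Z)*G = (16*(-20))*(3/2) = -320*3/2 = -480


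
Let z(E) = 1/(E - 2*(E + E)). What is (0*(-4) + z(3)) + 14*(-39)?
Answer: -4915/9 ≈ -546.11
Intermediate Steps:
z(E) = -1/(3*E) (z(E) = 1/(E - 4*E) = 1/(-3*E) = -1/(3*E))
(0*(-4) + z(3)) + 14*(-39) = (0*(-4) - ⅓/3) + 14*(-39) = (0 - ⅓*⅓) - 546 = (0 - ⅑) - 546 = -⅑ - 546 = -4915/9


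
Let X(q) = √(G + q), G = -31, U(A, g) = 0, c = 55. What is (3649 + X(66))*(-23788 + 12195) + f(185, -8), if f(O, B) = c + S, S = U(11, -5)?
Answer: -42302802 - 11593*√35 ≈ -4.2371e+7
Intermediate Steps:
S = 0
X(q) = √(-31 + q)
f(O, B) = 55 (f(O, B) = 55 + 0 = 55)
(3649 + X(66))*(-23788 + 12195) + f(185, -8) = (3649 + √(-31 + 66))*(-23788 + 12195) + 55 = (3649 + √35)*(-11593) + 55 = (-42302857 - 11593*√35) + 55 = -42302802 - 11593*√35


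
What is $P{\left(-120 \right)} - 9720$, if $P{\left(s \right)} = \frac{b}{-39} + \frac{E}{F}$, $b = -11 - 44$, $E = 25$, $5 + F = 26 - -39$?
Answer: $- \frac{505345}{52} \approx -9718.2$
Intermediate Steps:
$F = 60$ ($F = -5 + \left(26 - -39\right) = -5 + \left(26 + 39\right) = -5 + 65 = 60$)
$b = -55$ ($b = -11 - 44 = -55$)
$P{\left(s \right)} = \frac{95}{52}$ ($P{\left(s \right)} = - \frac{55}{-39} + \frac{25}{60} = \left(-55\right) \left(- \frac{1}{39}\right) + 25 \cdot \frac{1}{60} = \frac{55}{39} + \frac{5}{12} = \frac{95}{52}$)
$P{\left(-120 \right)} - 9720 = \frac{95}{52} - 9720 = - \frac{505345}{52}$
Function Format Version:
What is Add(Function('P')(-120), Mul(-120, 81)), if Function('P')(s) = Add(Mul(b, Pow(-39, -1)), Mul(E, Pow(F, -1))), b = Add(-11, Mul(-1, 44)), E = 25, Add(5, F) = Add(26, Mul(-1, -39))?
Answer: Rational(-505345, 52) ≈ -9718.2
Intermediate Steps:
F = 60 (F = Add(-5, Add(26, Mul(-1, -39))) = Add(-5, Add(26, 39)) = Add(-5, 65) = 60)
b = -55 (b = Add(-11, -44) = -55)
Function('P')(s) = Rational(95, 52) (Function('P')(s) = Add(Mul(-55, Pow(-39, -1)), Mul(25, Pow(60, -1))) = Add(Mul(-55, Rational(-1, 39)), Mul(25, Rational(1, 60))) = Add(Rational(55, 39), Rational(5, 12)) = Rational(95, 52))
Add(Function('P')(-120), Mul(-120, 81)) = Add(Rational(95, 52), Mul(-120, 81)) = Add(Rational(95, 52), -9720) = Rational(-505345, 52)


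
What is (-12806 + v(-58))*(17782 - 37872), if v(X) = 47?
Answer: 256328310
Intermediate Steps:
(-12806 + v(-58))*(17782 - 37872) = (-12806 + 47)*(17782 - 37872) = -12759*(-20090) = 256328310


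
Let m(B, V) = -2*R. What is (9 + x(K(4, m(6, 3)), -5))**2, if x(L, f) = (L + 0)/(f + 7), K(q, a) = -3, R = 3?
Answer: 225/4 ≈ 56.250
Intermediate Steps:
m(B, V) = -6 (m(B, V) = -2*3 = -6)
x(L, f) = L/(7 + f)
(9 + x(K(4, m(6, 3)), -5))**2 = (9 - 3/(7 - 5))**2 = (9 - 3/2)**2 = (15/2)**2 = 225/4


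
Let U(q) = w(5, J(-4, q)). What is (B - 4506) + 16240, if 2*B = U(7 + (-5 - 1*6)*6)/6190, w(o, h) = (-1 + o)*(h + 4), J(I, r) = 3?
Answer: 36316737/3095 ≈ 11734.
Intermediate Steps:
w(o, h) = (-1 + o)*(4 + h)
U(q) = 28 (U(q) = -4 - 1*3 + 4*5 + 3*5 = -4 - 3 + 20 + 15 = 28)
B = 7/3095 (B = (28/6190)/2 = (28*(1/6190))/2 = (1/2)*(14/3095) = 7/3095 ≈ 0.0022617)
(B - 4506) + 16240 = (7/3095 - 4506) + 16240 = -13946063/3095 + 16240 = 36316737/3095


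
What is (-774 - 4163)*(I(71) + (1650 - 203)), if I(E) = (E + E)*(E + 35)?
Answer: -81455563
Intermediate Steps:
I(E) = 2*E*(35 + E) (I(E) = (2*E)*(35 + E) = 2*E*(35 + E))
(-774 - 4163)*(I(71) + (1650 - 203)) = (-774 - 4163)*(2*71*(35 + 71) + (1650 - 203)) = -4937*(2*71*106 + 1447) = -4937*(15052 + 1447) = -4937*16499 = -81455563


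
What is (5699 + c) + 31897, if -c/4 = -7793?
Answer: 68768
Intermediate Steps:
c = 31172 (c = -4*(-7793) = 31172)
(5699 + c) + 31897 = (5699 + 31172) + 31897 = 36871 + 31897 = 68768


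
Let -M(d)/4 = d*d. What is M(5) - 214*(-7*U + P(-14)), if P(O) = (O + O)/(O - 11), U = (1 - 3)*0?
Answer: -8492/25 ≈ -339.68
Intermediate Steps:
M(d) = -4*d² (M(d) = -4*d*d = -4*d²)
U = 0 (U = -2*0 = 0)
P(O) = 2*O/(-11 + O) (P(O) = (2*O)/(-11 + O) = 2*O/(-11 + O))
M(5) - 214*(-7*U + P(-14)) = -4*5² - 214*(-7*0 + 2*(-14)/(-11 - 14)) = -4*25 - 214*(0 + 2*(-14)/(-25)) = -100 - 214*(0 + 2*(-14)*(-1/25)) = -100 - 214*(0 + 28/25) = -100 - 214*28/25 = -100 - 1*5992/25 = -100 - 5992/25 = -8492/25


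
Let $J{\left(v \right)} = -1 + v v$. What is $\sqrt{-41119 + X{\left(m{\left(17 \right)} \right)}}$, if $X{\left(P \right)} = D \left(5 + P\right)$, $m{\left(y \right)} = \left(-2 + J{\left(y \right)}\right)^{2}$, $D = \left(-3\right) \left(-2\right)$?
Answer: $\sqrt{449687} \approx 670.59$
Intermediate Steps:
$D = 6$
$J{\left(v \right)} = -1 + v^{2}$
$m{\left(y \right)} = \left(-3 + y^{2}\right)^{2}$ ($m{\left(y \right)} = \left(-2 + \left(-1 + y^{2}\right)\right)^{2} = \left(-3 + y^{2}\right)^{2}$)
$X{\left(P \right)} = 30 + 6 P$ ($X{\left(P \right)} = 6 \left(5 + P\right) = 30 + 6 P$)
$\sqrt{-41119 + X{\left(m{\left(17 \right)} \right)}} = \sqrt{-41119 + \left(30 + 6 \left(-3 + 17^{2}\right)^{2}\right)} = \sqrt{-41119 + \left(30 + 6 \left(-3 + 289\right)^{2}\right)} = \sqrt{-41119 + \left(30 + 6 \cdot 286^{2}\right)} = \sqrt{-41119 + \left(30 + 6 \cdot 81796\right)} = \sqrt{-41119 + \left(30 + 490776\right)} = \sqrt{-41119 + 490806} = \sqrt{449687}$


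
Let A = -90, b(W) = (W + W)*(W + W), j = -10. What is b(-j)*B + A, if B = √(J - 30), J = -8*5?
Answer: -90 + 400*I*√70 ≈ -90.0 + 3346.6*I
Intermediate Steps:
J = -40
b(W) = 4*W² (b(W) = (2*W)*(2*W) = 4*W²)
B = I*√70 (B = √(-40 - 30) = √(-70) = I*√70 ≈ 8.3666*I)
b(-j)*B + A = (4*(-1*(-10))²)*(I*√70) - 90 = (4*10²)*(I*√70) - 90 = (4*100)*(I*√70) - 90 = 400*(I*√70) - 90 = 400*I*√70 - 90 = -90 + 400*I*√70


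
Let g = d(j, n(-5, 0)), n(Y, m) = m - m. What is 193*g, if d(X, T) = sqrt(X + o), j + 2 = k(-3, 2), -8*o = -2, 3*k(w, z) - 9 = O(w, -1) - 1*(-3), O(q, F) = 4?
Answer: 193*sqrt(129)/6 ≈ 365.34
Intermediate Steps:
k(w, z) = 16/3 (k(w, z) = 3 + (4 - 1*(-3))/3 = 3 + (4 + 3)/3 = 3 + (1/3)*7 = 3 + 7/3 = 16/3)
o = 1/4 (o = -1/8*(-2) = 1/4 ≈ 0.25000)
n(Y, m) = 0
j = 10/3 (j = -2 + 16/3 = 10/3 ≈ 3.3333)
d(X, T) = sqrt(1/4 + X) (d(X, T) = sqrt(X + 1/4) = sqrt(1/4 + X))
g = sqrt(129)/6 (g = sqrt(1 + 4*(10/3))/2 = sqrt(1 + 40/3)/2 = sqrt(43/3)/2 = (sqrt(129)/3)/2 = sqrt(129)/6 ≈ 1.8930)
193*g = 193*(sqrt(129)/6) = 193*sqrt(129)/6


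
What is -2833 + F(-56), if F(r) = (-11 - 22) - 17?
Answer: -2883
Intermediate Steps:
F(r) = -50 (F(r) = -33 - 17 = -50)
-2833 + F(-56) = -2833 - 50 = -2883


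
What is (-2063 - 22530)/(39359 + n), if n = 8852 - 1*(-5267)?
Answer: -24593/53478 ≈ -0.45987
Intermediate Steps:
n = 14119 (n = 8852 + 5267 = 14119)
(-2063 - 22530)/(39359 + n) = (-2063 - 22530)/(39359 + 14119) = -24593/53478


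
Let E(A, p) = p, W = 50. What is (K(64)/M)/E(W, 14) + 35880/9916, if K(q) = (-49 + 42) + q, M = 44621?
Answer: 5603646483/1548616426 ≈ 3.6185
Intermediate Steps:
K(q) = -7 + q
(K(64)/M)/E(W, 14) + 35880/9916 = ((-7 + 64)/44621)/14 + 35880/9916 = (57*(1/44621))*(1/14) + 35880*(1/9916) = (57/44621)*(1/14) + 8970/2479 = 57/624694 + 8970/2479 = 5603646483/1548616426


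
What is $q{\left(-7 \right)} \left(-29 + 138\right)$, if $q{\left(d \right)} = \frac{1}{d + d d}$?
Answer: $\frac{109}{42} \approx 2.5952$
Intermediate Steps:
$q{\left(d \right)} = \frac{1}{d + d^{2}}$
$q{\left(-7 \right)} \left(-29 + 138\right) = \frac{1}{\left(-7\right) \left(1 - 7\right)} \left(-29 + 138\right) = - \frac{1}{7 \left(-6\right)} 109 = \left(- \frac{1}{7}\right) \left(- \frac{1}{6}\right) 109 = \frac{1}{42} \cdot 109 = \frac{109}{42}$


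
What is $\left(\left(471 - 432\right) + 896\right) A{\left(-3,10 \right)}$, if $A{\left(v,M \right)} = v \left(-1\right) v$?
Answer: $-8415$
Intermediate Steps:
$A{\left(v,M \right)} = - v^{2}$ ($A{\left(v,M \right)} = - v v = - v^{2}$)
$\left(\left(471 - 432\right) + 896\right) A{\left(-3,10 \right)} = \left(\left(471 - 432\right) + 896\right) \left(- \left(-3\right)^{2}\right) = \left(\left(471 - 432\right) + 896\right) \left(\left(-1\right) 9\right) = \left(39 + 896\right) \left(-9\right) = 935 \left(-9\right) = -8415$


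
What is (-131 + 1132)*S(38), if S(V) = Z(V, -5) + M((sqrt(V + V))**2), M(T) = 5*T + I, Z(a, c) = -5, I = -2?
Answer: 373373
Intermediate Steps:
M(T) = -2 + 5*T (M(T) = 5*T - 2 = -2 + 5*T)
S(V) = -7 + 10*V (S(V) = -5 + (-2 + 5*(sqrt(V + V))**2) = -5 + (-2 + 5*(sqrt(2*V))**2) = -5 + (-2 + 5*(sqrt(2)*sqrt(V))**2) = -5 + (-2 + 5*(2*V)) = -5 + (-2 + 10*V) = -7 + 10*V)
(-131 + 1132)*S(38) = (-131 + 1132)*(-7 + 10*38) = 1001*(-7 + 380) = 1001*373 = 373373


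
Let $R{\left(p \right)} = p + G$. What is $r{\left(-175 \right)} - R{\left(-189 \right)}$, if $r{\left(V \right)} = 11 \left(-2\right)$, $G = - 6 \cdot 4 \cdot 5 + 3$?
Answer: $284$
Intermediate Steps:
$G = -117$ ($G = \left(-6\right) 20 + 3 = -120 + 3 = -117$)
$r{\left(V \right)} = -22$
$R{\left(p \right)} = -117 + p$ ($R{\left(p \right)} = p - 117 = -117 + p$)
$r{\left(-175 \right)} - R{\left(-189 \right)} = -22 - \left(-117 - 189\right) = -22 - -306 = -22 + 306 = 284$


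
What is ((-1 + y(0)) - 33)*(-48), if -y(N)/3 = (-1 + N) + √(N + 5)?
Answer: 1488 + 144*√5 ≈ 1810.0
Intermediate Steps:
y(N) = 3 - 3*N - 3*√(5 + N) (y(N) = -3*((-1 + N) + √(N + 5)) = -3*((-1 + N) + √(5 + N)) = -3*(-1 + N + √(5 + N)) = 3 - 3*N - 3*√(5 + N))
((-1 + y(0)) - 33)*(-48) = ((-1 + (3 - 3*0 - 3*√(5 + 0))) - 33)*(-48) = ((-1 + (3 + 0 - 3*√5)) - 33)*(-48) = ((-1 + (3 - 3*√5)) - 33)*(-48) = ((2 - 3*√5) - 33)*(-48) = (-31 - 3*√5)*(-48) = 1488 + 144*√5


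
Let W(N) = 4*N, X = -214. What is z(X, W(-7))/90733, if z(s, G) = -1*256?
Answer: -256/90733 ≈ -0.0028215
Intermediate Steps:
z(s, G) = -256
z(X, W(-7))/90733 = -256/90733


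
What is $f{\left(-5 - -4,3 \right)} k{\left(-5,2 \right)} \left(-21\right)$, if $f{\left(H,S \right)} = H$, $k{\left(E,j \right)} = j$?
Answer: $42$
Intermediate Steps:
$f{\left(-5 - -4,3 \right)} k{\left(-5,2 \right)} \left(-21\right) = \left(-5 - -4\right) 2 \left(-21\right) = \left(-5 + 4\right) 2 \left(-21\right) = \left(-1\right) 2 \left(-21\right) = \left(-2\right) \left(-21\right) = 42$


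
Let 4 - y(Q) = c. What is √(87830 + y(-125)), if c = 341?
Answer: √87493 ≈ 295.79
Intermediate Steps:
y(Q) = -337 (y(Q) = 4 - 1*341 = 4 - 341 = -337)
√(87830 + y(-125)) = √(87830 - 337) = √87493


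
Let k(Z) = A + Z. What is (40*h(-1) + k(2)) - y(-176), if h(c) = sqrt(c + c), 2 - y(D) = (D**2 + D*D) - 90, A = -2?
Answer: 61860 + 40*I*sqrt(2) ≈ 61860.0 + 56.569*I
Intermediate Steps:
k(Z) = -2 + Z
y(D) = 92 - 2*D**2 (y(D) = 2 - ((D**2 + D*D) - 90) = 2 - ((D**2 + D**2) - 90) = 2 - (2*D**2 - 90) = 2 - (-90 + 2*D**2) = 2 + (90 - 2*D**2) = 92 - 2*D**2)
h(c) = sqrt(2)*sqrt(c) (h(c) = sqrt(2*c) = sqrt(2)*sqrt(c))
(40*h(-1) + k(2)) - y(-176) = (40*(sqrt(2)*sqrt(-1)) + (-2 + 2)) - (92 - 2*(-176)**2) = (40*(sqrt(2)*I) + 0) - (92 - 2*30976) = (40*(I*sqrt(2)) + 0) - (92 - 61952) = (40*I*sqrt(2) + 0) - 1*(-61860) = 40*I*sqrt(2) + 61860 = 61860 + 40*I*sqrt(2)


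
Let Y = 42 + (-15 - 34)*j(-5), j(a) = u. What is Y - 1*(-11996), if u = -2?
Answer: 12136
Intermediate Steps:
j(a) = -2
Y = 140 (Y = 42 + (-15 - 34)*(-2) = 42 - 49*(-2) = 42 + 98 = 140)
Y - 1*(-11996) = 140 - 1*(-11996) = 140 + 11996 = 12136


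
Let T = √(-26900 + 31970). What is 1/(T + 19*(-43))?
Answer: -817/662419 - 13*√30/662419 ≈ -0.0013408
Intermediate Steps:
T = 13*√30 (T = √5070 = 13*√30 ≈ 71.204)
1/(T + 19*(-43)) = 1/(13*√30 + 19*(-43)) = 1/(13*√30 - 817) = 1/(-817 + 13*√30)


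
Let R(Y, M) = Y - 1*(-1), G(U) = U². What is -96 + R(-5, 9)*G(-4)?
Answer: -160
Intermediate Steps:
R(Y, M) = 1 + Y (R(Y, M) = Y + 1 = 1 + Y)
-96 + R(-5, 9)*G(-4) = -96 + (1 - 5)*(-4)² = -96 - 4*16 = -96 - 64 = -160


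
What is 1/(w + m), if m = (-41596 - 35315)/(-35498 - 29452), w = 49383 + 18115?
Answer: 21650/1461357337 ≈ 1.4815e-5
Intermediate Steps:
w = 67498
m = 25637/21650 (m = -76911/(-64950) = -76911*(-1/64950) = 25637/21650 ≈ 1.1842)
1/(w + m) = 1/(67498 + 25637/21650) = 1/(1461357337/21650) = 21650/1461357337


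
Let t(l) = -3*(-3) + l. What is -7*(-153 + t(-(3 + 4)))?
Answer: 1057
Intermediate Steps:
t(l) = 9 + l
-7*(-153 + t(-(3 + 4))) = -7*(-153 + (9 - (3 + 4))) = -7*(-153 + (9 - 1*7)) = -7*(-153 + (9 - 7)) = -7*(-153 + 2) = -7*(-151) = 1057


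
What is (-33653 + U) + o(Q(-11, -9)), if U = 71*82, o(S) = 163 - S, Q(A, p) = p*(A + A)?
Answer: -27866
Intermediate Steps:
Q(A, p) = 2*A*p (Q(A, p) = p*(2*A) = 2*A*p)
U = 5822
(-33653 + U) + o(Q(-11, -9)) = (-33653 + 5822) + (163 - 2*(-11)*(-9)) = -27831 + (163 - 1*198) = -27831 + (163 - 198) = -27831 - 35 = -27866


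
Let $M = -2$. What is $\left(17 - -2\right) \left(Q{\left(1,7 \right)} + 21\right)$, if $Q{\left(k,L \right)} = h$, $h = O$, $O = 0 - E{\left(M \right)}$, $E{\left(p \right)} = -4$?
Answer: $475$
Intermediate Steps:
$O = 4$ ($O = 0 - -4 = 0 + 4 = 4$)
$h = 4$
$Q{\left(k,L \right)} = 4$
$\left(17 - -2\right) \left(Q{\left(1,7 \right)} + 21\right) = \left(17 - -2\right) \left(4 + 21\right) = \left(17 + 2\right) 25 = 19 \cdot 25 = 475$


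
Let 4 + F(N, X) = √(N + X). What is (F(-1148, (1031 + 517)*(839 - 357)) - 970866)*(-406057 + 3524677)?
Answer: -3027774599400 + 6237240*√186247 ≈ -3.0251e+12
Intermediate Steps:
F(N, X) = -4 + √(N + X)
(F(-1148, (1031 + 517)*(839 - 357)) - 970866)*(-406057 + 3524677) = ((-4 + √(-1148 + (1031 + 517)*(839 - 357))) - 970866)*(-406057 + 3524677) = ((-4 + √(-1148 + 1548*482)) - 970866)*3118620 = ((-4 + √(-1148 + 746136)) - 970866)*3118620 = ((-4 + √744988) - 970866)*3118620 = ((-4 + 2*√186247) - 970866)*3118620 = (-970870 + 2*√186247)*3118620 = -3027774599400 + 6237240*√186247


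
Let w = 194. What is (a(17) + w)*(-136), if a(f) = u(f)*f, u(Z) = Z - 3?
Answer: -58752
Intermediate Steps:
u(Z) = -3 + Z
a(f) = f*(-3 + f) (a(f) = (-3 + f)*f = f*(-3 + f))
(a(17) + w)*(-136) = (17*(-3 + 17) + 194)*(-136) = (17*14 + 194)*(-136) = (238 + 194)*(-136) = 432*(-136) = -58752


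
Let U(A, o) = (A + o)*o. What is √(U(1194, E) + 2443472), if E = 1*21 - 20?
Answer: √2444667 ≈ 1563.5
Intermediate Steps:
E = 1 (E = 21 - 20 = 1)
U(A, o) = o*(A + o)
√(U(1194, E) + 2443472) = √(1*(1194 + 1) + 2443472) = √(1*1195 + 2443472) = √(1195 + 2443472) = √2444667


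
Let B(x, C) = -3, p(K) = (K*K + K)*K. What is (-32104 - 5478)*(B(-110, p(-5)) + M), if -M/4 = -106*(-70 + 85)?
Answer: -238908774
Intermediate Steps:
p(K) = K*(K + K²) (p(K) = (K² + K)*K = (K + K²)*K = K*(K + K²))
M = 6360 (M = -(-424)*(-70 + 85) = -(-424)*15 = -4*(-1590) = 6360)
(-32104 - 5478)*(B(-110, p(-5)) + M) = (-32104 - 5478)*(-3 + 6360) = -37582*6357 = -238908774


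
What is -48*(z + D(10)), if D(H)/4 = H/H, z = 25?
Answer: -1392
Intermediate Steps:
D(H) = 4 (D(H) = 4*(H/H) = 4*1 = 4)
-48*(z + D(10)) = -48*(25 + 4) = -48*29 = -1392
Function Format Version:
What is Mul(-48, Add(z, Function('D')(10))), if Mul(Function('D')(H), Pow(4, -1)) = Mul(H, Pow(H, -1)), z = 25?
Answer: -1392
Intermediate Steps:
Function('D')(H) = 4 (Function('D')(H) = Mul(4, Mul(H, Pow(H, -1))) = Mul(4, 1) = 4)
Mul(-48, Add(z, Function('D')(10))) = Mul(-48, Add(25, 4)) = Mul(-48, 29) = -1392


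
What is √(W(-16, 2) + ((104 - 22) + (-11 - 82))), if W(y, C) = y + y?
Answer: I*√43 ≈ 6.5574*I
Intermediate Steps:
W(y, C) = 2*y
√(W(-16, 2) + ((104 - 22) + (-11 - 82))) = √(2*(-16) + ((104 - 22) + (-11 - 82))) = √(-32 + (82 - 93)) = √(-32 - 11) = √(-43) = I*√43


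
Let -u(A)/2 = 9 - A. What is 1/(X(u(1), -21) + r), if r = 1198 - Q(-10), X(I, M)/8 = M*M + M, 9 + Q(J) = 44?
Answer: 1/4523 ≈ 0.00022109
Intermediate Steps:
Q(J) = 35 (Q(J) = -9 + 44 = 35)
u(A) = -18 + 2*A (u(A) = -2*(9 - A) = -18 + 2*A)
X(I, M) = 8*M + 8*M² (X(I, M) = 8*(M*M + M) = 8*(M² + M) = 8*(M + M²) = 8*M + 8*M²)
r = 1163 (r = 1198 - 1*35 = 1198 - 35 = 1163)
1/(X(u(1), -21) + r) = 1/(8*(-21)*(1 - 21) + 1163) = 1/(8*(-21)*(-20) + 1163) = 1/(3360 + 1163) = 1/4523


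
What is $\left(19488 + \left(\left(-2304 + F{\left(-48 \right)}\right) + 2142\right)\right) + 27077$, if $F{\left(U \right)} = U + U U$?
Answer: $48659$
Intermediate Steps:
$F{\left(U \right)} = U + U^{2}$
$\left(19488 + \left(\left(-2304 + F{\left(-48 \right)}\right) + 2142\right)\right) + 27077 = \left(19488 - \left(162 + 48 \left(1 - 48\right)\right)\right) + 27077 = \left(19488 + \left(\left(-2304 - -2256\right) + 2142\right)\right) + 27077 = \left(19488 + \left(\left(-2304 + 2256\right) + 2142\right)\right) + 27077 = \left(19488 + \left(-48 + 2142\right)\right) + 27077 = \left(19488 + 2094\right) + 27077 = 21582 + 27077 = 48659$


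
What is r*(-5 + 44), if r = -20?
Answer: -780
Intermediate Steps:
r*(-5 + 44) = -20*(-5 + 44) = -20*39 = -780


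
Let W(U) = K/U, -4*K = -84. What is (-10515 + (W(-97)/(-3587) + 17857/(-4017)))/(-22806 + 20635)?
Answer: 14702723238311/3034343660673 ≈ 4.8454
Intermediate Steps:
K = 21 (K = -1/4*(-84) = 21)
W(U) = 21/U
(-10515 + (W(-97)/(-3587) + 17857/(-4017)))/(-22806 + 20635) = (-10515 + ((21/(-97))/(-3587) + 17857/(-4017)))/(-22806 + 20635) = (-10515 + ((21*(-1/97))*(-1/3587) + 17857*(-1/4017)))/(-2171) = (-10515 + (-21/97*(-1/3587) - 17857/4017))*(-1/2171) = (-10515 + (21/347939 - 17857/4017))*(-1/2171) = (-10515 - 6213062366/1397670963)*(-1/2171) = -14702723238311/1397670963*(-1/2171) = 14702723238311/3034343660673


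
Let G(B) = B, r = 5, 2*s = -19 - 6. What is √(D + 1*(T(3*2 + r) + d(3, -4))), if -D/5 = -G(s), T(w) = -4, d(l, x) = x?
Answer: I*√282/2 ≈ 8.3964*I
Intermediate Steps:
s = -25/2 (s = (-19 - 6)/2 = (½)*(-25) = -25/2 ≈ -12.500)
D = -125/2 (D = -(-5)*(-25)/2 = -5*25/2 = -125/2 ≈ -62.500)
√(D + 1*(T(3*2 + r) + d(3, -4))) = √(-125/2 + 1*(-4 - 4)) = √(-125/2 + 1*(-8)) = √(-125/2 - 8) = √(-141/2) = I*√282/2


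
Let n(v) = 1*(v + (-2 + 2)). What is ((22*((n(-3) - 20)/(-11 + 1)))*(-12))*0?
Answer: 0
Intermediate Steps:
n(v) = v (n(v) = 1*(v + 0) = 1*v = v)
((22*((n(-3) - 20)/(-11 + 1)))*(-12))*0 = ((22*((-3 - 20)/(-11 + 1)))*(-12))*0 = ((22*(-23/(-10)))*(-12))*0 = ((22*(-23*(-⅒)))*(-12))*0 = ((22*(23/10))*(-12))*0 = ((253/5)*(-12))*0 = -3036/5*0 = 0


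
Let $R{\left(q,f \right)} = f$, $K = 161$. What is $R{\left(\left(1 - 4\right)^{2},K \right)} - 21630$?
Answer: $-21469$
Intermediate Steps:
$R{\left(\left(1 - 4\right)^{2},K \right)} - 21630 = 161 - 21630 = -21469$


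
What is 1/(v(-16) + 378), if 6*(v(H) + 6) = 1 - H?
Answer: 6/2249 ≈ 0.0026679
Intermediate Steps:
v(H) = -35/6 - H/6 (v(H) = -6 + (1 - H)/6 = -6 + (1/6 - H/6) = -35/6 - H/6)
1/(v(-16) + 378) = 1/((-35/6 - 1/6*(-16)) + 378) = 1/((-35/6 + 8/3) + 378) = 1/(-19/6 + 378) = 1/(2249/6) = 6/2249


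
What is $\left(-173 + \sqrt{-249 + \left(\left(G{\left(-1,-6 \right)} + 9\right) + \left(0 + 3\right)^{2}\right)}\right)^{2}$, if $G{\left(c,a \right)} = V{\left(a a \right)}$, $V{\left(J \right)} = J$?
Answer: $\left(173 - i \sqrt{195}\right)^{2} \approx 29734.0 - 4831.6 i$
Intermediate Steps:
$G{\left(c,a \right)} = a^{2}$ ($G{\left(c,a \right)} = a a = a^{2}$)
$\left(-173 + \sqrt{-249 + \left(\left(G{\left(-1,-6 \right)} + 9\right) + \left(0 + 3\right)^{2}\right)}\right)^{2} = \left(-173 + \sqrt{-249 + \left(\left(\left(-6\right)^{2} + 9\right) + \left(0 + 3\right)^{2}\right)}\right)^{2} = \left(-173 + \sqrt{-249 + \left(\left(36 + 9\right) + 3^{2}\right)}\right)^{2} = \left(-173 + \sqrt{-249 + \left(45 + 9\right)}\right)^{2} = \left(-173 + \sqrt{-249 + 54}\right)^{2} = \left(-173 + \sqrt{-195}\right)^{2} = \left(-173 + i \sqrt{195}\right)^{2}$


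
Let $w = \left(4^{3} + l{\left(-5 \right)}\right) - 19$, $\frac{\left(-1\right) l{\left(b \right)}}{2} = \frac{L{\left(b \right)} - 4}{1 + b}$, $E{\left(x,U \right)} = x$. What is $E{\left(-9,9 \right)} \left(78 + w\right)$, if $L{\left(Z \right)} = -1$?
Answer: $- \frac{2169}{2} \approx -1084.5$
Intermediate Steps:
$l{\left(b \right)} = \frac{10}{1 + b}$ ($l{\left(b \right)} = - 2 \frac{-1 - 4}{1 + b} = - 2 \left(- \frac{5}{1 + b}\right) = \frac{10}{1 + b}$)
$w = \frac{85}{2}$ ($w = \left(4^{3} + \frac{10}{1 - 5}\right) - 19 = \left(64 + \frac{10}{-4}\right) - 19 = \left(64 + 10 \left(- \frac{1}{4}\right)\right) - 19 = \left(64 - \frac{5}{2}\right) - 19 = \frac{123}{2} - 19 = \frac{85}{2} \approx 42.5$)
$E{\left(-9,9 \right)} \left(78 + w\right) = - 9 \left(78 + \frac{85}{2}\right) = \left(-9\right) \frac{241}{2} = - \frac{2169}{2}$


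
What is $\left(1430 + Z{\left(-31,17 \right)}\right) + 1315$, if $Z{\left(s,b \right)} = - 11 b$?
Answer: $2558$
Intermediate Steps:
$\left(1430 + Z{\left(-31,17 \right)}\right) + 1315 = \left(1430 - 187\right) + 1315 = 1243 + 1315 = 2558$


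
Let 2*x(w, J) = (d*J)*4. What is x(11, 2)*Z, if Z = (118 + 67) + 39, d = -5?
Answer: -4480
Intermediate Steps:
Z = 224 (Z = 185 + 39 = 224)
x(w, J) = -10*J (x(w, J) = (-5*J*4)/2 = (-20*J)/2 = -10*J)
x(11, 2)*Z = -10*2*224 = -20*224 = -4480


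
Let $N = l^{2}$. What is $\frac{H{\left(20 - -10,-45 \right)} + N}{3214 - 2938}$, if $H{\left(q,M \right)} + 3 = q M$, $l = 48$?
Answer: $\frac{317}{92} \approx 3.4457$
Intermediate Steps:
$N = 2304$ ($N = 48^{2} = 2304$)
$H{\left(q,M \right)} = -3 + M q$ ($H{\left(q,M \right)} = -3 + q M = -3 + M q$)
$\frac{H{\left(20 - -10,-45 \right)} + N}{3214 - 2938} = \frac{\left(-3 - 45 \left(20 - -10\right)\right) + 2304}{3214 - 2938} = \frac{\left(-3 - 45 \left(20 + 10\right)\right) + 2304}{276} = \left(\left(-3 - 1350\right) + 2304\right) \frac{1}{276} = \left(-1353 + 2304\right) \frac{1}{276} = 951 \cdot \frac{1}{276} = \frac{317}{92}$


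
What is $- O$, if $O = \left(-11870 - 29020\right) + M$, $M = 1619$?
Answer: $39271$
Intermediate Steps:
$O = -39271$ ($O = \left(-11870 - 29020\right) + 1619 = -40890 + 1619 = -39271$)
$- O = \left(-1\right) \left(-39271\right) = 39271$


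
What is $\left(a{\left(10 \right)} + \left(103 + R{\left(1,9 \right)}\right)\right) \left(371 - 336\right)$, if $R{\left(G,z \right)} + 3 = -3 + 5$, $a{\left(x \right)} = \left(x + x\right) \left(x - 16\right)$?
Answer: $-630$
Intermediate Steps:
$a{\left(x \right)} = 2 x \left(-16 + x\right)$
$R{\left(G,z \right)} = -1$ ($R{\left(G,z \right)} = -3 + \left(-3 + 5\right) = -3 + 2 = -1$)
$\left(a{\left(10 \right)} + \left(103 + R{\left(1,9 \right)}\right)\right) \left(371 - 336\right) = \left(2 \cdot 10 \left(-16 + 10\right) + \left(103 - 1\right)\right) \left(371 - 336\right) = \left(2 \cdot 10 \left(-6\right) + 102\right) 35 = \left(-120 + 102\right) 35 = \left(-18\right) 35 = -630$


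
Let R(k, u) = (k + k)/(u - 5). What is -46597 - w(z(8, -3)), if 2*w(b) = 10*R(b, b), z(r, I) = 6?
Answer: -46657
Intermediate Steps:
R(k, u) = 2*k/(-5 + u) (R(k, u) = (2*k)/(-5 + u) = 2*k/(-5 + u))
w(b) = 10*b/(-5 + b) (w(b) = (10*(2*b/(-5 + b)))/2 = (20*b/(-5 + b))/2 = 10*b/(-5 + b))
-46597 - w(z(8, -3)) = -46597 - 10*6/(-5 + 6) = -46597 - 10*6/1 = -46597 - 10*6 = -46597 - 1*60 = -46597 - 60 = -46657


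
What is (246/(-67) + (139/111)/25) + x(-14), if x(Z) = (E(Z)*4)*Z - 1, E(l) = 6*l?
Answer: 873731938/185925 ≈ 4699.4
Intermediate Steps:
x(Z) = -1 + 24*Z**2 (x(Z) = ((6*Z)*4)*Z - 1 = (24*Z)*Z - 1 = 24*Z**2 - 1 = -1 + 24*Z**2)
(246/(-67) + (139/111)/25) + x(-14) = (246/(-67) + (139/111)/25) + (-1 + 24*(-14)**2) = (246*(-1/67) + (139*(1/111))*(1/25)) + (-1 + 24*196) = (-246/67 + (139/111)*(1/25)) + (-1 + 4704) = (-246/67 + 139/2775) + 4703 = -673337/185925 + 4703 = 873731938/185925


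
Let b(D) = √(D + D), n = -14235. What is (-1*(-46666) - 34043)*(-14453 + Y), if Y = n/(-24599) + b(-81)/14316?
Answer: -4487667258776/24599 + 37869*I*√2/4772 ≈ -1.8243e+8 + 11.223*I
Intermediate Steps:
b(D) = √2*√D (b(D) = √(2*D) = √2*√D)
Y = 14235/24599 + 3*I*√2/4772 (Y = -14235/(-24599) + (√2*√(-81))/14316 = -14235*(-1/24599) + (√2*(9*I))*(1/14316) = 14235/24599 + (9*I*√2)*(1/14316) = 14235/24599 + 3*I*√2/4772 ≈ 0.57868 + 0.00088907*I)
(-1*(-46666) - 34043)*(-14453 + Y) = (-1*(-46666) - 34043)*(-14453 + (14235/24599 + 3*I*√2/4772)) = (46666 - 34043)*(-355515112/24599 + 3*I*√2/4772) = 12623*(-355515112/24599 + 3*I*√2/4772) = -4487667258776/24599 + 37869*I*√2/4772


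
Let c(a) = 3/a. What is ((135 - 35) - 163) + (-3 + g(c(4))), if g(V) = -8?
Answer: -74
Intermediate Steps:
((135 - 35) - 163) + (-3 + g(c(4))) = ((135 - 35) - 163) + (-3 - 8) = (100 - 163) - 11 = -63 - 11 = -74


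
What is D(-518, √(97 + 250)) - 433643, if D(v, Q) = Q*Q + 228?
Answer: -433068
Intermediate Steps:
D(v, Q) = 228 + Q² (D(v, Q) = Q² + 228 = 228 + Q²)
D(-518, √(97 + 250)) - 433643 = (228 + (√(97 + 250))²) - 433643 = (228 + (√347)²) - 433643 = (228 + 347) - 433643 = 575 - 433643 = -433068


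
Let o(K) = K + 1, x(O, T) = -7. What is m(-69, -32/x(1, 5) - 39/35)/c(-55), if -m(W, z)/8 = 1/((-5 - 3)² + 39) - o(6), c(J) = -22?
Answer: -2880/1133 ≈ -2.5419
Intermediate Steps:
o(K) = 1 + K
m(W, z) = 5760/103 (m(W, z) = -8*(1/((-5 - 3)² + 39) - (1 + 6)) = -8*(1/((-8)² + 39) - 1*7) = -8*(1/(64 + 39) - 7) = -8*(1/103 - 7) = -8*(-720/103) = 5760/103)
m(-69, -32/x(1, 5) - 39/35)/c(-55) = (5760/103)/(-22) = (5760/103)*(-1/22) = -2880/1133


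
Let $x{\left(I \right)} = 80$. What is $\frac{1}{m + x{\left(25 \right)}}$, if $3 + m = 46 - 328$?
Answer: $- \frac{1}{205} \approx -0.0048781$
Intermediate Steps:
$m = -285$ ($m = -3 + \left(46 - 328\right) = -3 - 282 = -285$)
$\frac{1}{m + x{\left(25 \right)}} = \frac{1}{-285 + 80} = \frac{1}{-205} = - \frac{1}{205}$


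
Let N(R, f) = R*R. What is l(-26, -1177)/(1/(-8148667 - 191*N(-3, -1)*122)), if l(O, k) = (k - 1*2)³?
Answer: 13698208957822515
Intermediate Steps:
N(R, f) = R²
l(O, k) = (-2 + k)³ (l(O, k) = (k - 2)³ = (-2 + k)³)
l(-26, -1177)/(1/(-8148667 - 191*N(-3, -1)*122)) = (-2 - 1177)³/(1/(-8148667 - 191*(-3)²*122)) = (-1179)³/(1/(-8148667 - 191*9*122)) = -1638858339/(1/(-8148667 - 1719*122)) = -1638858339/(1/(-8148667 - 209718)) = -1638858339/(1/(-8358385)) = -1638858339/(-1/8358385) = -1638858339*(-8358385) = 13698208957822515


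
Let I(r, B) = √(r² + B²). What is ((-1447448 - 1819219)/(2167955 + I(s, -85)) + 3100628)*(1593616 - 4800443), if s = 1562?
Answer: -46733174797327917158806741/4700026434956 - 10475635935609*√2447069/4700026434956 ≈ -9.9432e+12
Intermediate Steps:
I(r, B) = √(B² + r²)
((-1447448 - 1819219)/(2167955 + I(s, -85)) + 3100628)*(1593616 - 4800443) = ((-1447448 - 1819219)/(2167955 + √((-85)² + 1562²)) + 3100628)*(1593616 - 4800443) = (-3266667/(2167955 + √(7225 + 2439844)) + 3100628)*(-3206827) = (-3266667/(2167955 + √2447069) + 3100628)*(-3206827) = (3100628 - 3266667/(2167955 + √2447069))*(-3206827) = -9943177587356 + 10475635935609/(2167955 + √2447069)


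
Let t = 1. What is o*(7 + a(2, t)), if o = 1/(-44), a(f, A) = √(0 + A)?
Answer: -2/11 ≈ -0.18182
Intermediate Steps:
a(f, A) = √A
o = -1/44 ≈ -0.022727
o*(7 + a(2, t)) = -(7 + √1)/44 = -(7 + 1)/44 = -1/44*8 = -2/11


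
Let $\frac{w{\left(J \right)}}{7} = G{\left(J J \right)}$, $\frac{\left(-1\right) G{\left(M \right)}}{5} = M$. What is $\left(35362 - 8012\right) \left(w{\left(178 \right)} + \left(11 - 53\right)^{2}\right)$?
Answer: $-30281263600$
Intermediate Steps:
$G{\left(M \right)} = - 5 M$
$w{\left(J \right)} = - 35 J^{2}$ ($w{\left(J \right)} = 7 \left(- 5 J J\right) = 7 \left(- 5 J^{2}\right) = - 35 J^{2}$)
$\left(35362 - 8012\right) \left(w{\left(178 \right)} + \left(11 - 53\right)^{2}\right) = \left(35362 - 8012\right) \left(- 35 \cdot 178^{2} + \left(11 - 53\right)^{2}\right) = 27350 \left(\left(-35\right) 31684 + \left(-42\right)^{2}\right) = 27350 \left(-1108940 + 1764\right) = 27350 \left(-1107176\right) = -30281263600$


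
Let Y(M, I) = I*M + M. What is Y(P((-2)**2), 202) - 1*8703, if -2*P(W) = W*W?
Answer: -10327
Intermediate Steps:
P(W) = -W**2/2 (P(W) = -W*W/2 = -W**2/2)
Y(M, I) = M + I*M
Y(P((-2)**2), 202) - 1*8703 = (-((-2)**2)**2/2)*(1 + 202) - 1*8703 = -1/2*4**2*203 - 8703 = -1/2*16*203 - 8703 = -8*203 - 8703 = -1624 - 8703 = -10327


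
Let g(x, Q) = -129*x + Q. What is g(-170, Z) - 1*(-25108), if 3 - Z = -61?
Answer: 47102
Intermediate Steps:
Z = 64 (Z = 3 - 1*(-61) = 3 + 61 = 64)
g(x, Q) = Q - 129*x
g(-170, Z) - 1*(-25108) = (64 - 129*(-170)) - 1*(-25108) = (64 + 21930) + 25108 = 21994 + 25108 = 47102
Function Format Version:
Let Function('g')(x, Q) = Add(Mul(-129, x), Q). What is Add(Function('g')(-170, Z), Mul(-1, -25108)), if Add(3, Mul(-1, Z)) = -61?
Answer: 47102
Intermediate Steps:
Z = 64 (Z = Add(3, Mul(-1, -61)) = Add(3, 61) = 64)
Function('g')(x, Q) = Add(Q, Mul(-129, x))
Add(Function('g')(-170, Z), Mul(-1, -25108)) = Add(Add(64, Mul(-129, -170)), Mul(-1, -25108)) = Add(Add(64, 21930), 25108) = Add(21994, 25108) = 47102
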